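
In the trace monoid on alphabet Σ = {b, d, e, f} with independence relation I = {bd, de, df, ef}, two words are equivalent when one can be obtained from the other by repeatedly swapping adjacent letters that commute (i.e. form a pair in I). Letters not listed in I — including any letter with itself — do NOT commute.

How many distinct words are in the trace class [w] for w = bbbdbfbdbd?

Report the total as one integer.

120

#0=b has no predecessor
#1=b depends on [0:b]
#2=b depends on [1:b]
#3=d has no predecessor
#4=b depends on [2:b]
#5=f depends on [4:b]
#6=b depends on [5:f]
#7=d depends on [3:d]
#8=b depends on [6:b]
#9=d depends on [7:d]
sources: [0:b, 3:d]
N(rest) = Σ N(rest − s) over sources s of rest; N(one piece) = 1:
  size 1 → [8]=1  [9]=1
  size 2 → [6,8]=1  [7,9]=1  [8,9]=2
  size 3 → [3,7,9]=1  [5,6,8]=1  [6,8,9]=3  [7,8,9]=3
  size 4 → [3,7,8,9]=4  [4,5,6,8]=1  [5,6,8,9]=4  [6,7,8,9]=6
  size 5 → [2,4,5,6,8]=1  [3,6,7,8,9]=10  [4,5,6,8,9]=5  [5,6,7,8,9]=10
  size 6 → [1,2,4,5,6,8]=1  [2,4,5,6,8,9]=6  [3,5,6,7,8,9]=20  [4,5,6,7,8,9]=15
  size 7 → [0,1,2,4,5,6,8]=1  [1,2,4,5,6,8,9]=7  [2,4,5,6,7,8,9]=21  [3,4,5,6,7,8,9]=35
  size 8 → [0,1,2,4,5,6,8,9]=8  [1,2,4,5,6,7,8,9]=28  [2,3,4,5,6,7,8,9]=56
  first=0(b) contributes 84
  first=3(d) contributes 36
|[w]| = 120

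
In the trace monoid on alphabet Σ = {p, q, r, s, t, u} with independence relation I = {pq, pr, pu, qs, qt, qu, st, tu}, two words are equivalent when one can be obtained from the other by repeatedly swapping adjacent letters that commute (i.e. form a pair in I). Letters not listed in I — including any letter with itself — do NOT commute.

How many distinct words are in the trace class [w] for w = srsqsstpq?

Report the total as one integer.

piece 0:s — minimal
piece 1:r rests on {0:s}
piece 2:s rests on {1:r}
piece 3:q rests on {1:r}
piece 4:s rests on {2:s}
piece 5:s rests on {4:s}
piece 6:t rests on {1:r}
piece 7:p rests on {5:s, 6:t}
piece 8:q rests on {3:q}
minimal pieces: {0:s}
ways to finish when only these pieces remain (= sum over removing one remaining piece with nothing left below it):
  1 left: {7}→1  {8}→1
  2 left: {3,8}→1  {5,7}→1  {6,7}→1  {7,8}→2
  3 left: {3,7,8}→3  {4,5,7}→1  {5,6,7}→2  {5,7,8}→3  {6,7,8}→3
  4 left: {2,4,5,7}→1  {3,5,7,8}→6  {3,6,7,8}→6  {4,5,6,7}→3  {4,5,7,8}→4  {5,6,7,8}→8
  5 left: {2,4,5,6,7}→4  {2,4,5,7,8}→5  {3,4,5,7,8}→10  {3,5,6,7,8}→20  {4,5,6,7,8}→15
  6 left: {2,3,4,5,7,8}→15  {2,4,5,6,7,8}→24  {3,4,5,6,7,8}→45
  7 left: {2,3,4,5,6,7,8}→84
  placing 0:s first → 84 extensions

84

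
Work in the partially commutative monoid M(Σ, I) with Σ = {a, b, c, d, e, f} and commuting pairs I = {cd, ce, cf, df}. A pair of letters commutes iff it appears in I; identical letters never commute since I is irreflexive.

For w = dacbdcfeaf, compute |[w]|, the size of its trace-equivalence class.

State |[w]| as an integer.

8

0(d) covers ∅
1(a) covers 0:d
2(c) covers 1:a
3(b) covers 2:c
4(d) covers 3:b
5(c) covers 3:b
6(f) covers 3:b
7(e) covers 4:d, 6:f
8(a) covers 5:c, 7:e
9(f) covers 8:a
floor of heap: 0:d
completions by unplaced set U, small U first (add the entries for U minus each lowest piece of U):
  |U|=1: {9}:1
  |U|=2: {8,9}:1
  |U|=3: {5,8,9}:1  {7,8,9}:1
  |U|=4: {4,7,8,9}:1  {5,7,8,9}:2  {6,7,8,9}:1
  |U|=5: {4,5,7,8,9}:3  {4,6,7,8,9}:2  {5,6,7,8,9}:3
  |U|=6: {4,5,6,7,8,9}:8
  |U|=7: {3,4,5,6,7,8,9}:8
  |U|=8: {2,3,4,5,6,7,8,9}:8
  start at 0(d): 8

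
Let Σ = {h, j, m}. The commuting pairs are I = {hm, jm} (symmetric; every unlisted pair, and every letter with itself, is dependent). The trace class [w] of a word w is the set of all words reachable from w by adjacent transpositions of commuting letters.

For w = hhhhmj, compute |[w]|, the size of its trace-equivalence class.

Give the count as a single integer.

6

0(h) covers ∅
1(h) covers 0:h
2(h) covers 1:h
3(h) covers 2:h
4(m) covers ∅
5(j) covers 3:h
floor of heap: 0:h, 4:m
completions by unplaced set U, small U first (add the entries for U minus each lowest piece of U):
  |U|=1: {4}:1  {5}:1
  |U|=2: {3,5}:1  {4,5}:2
  |U|=3: {2,3,5}:1  {3,4,5}:3
  |U|=4: {1,2,3,5}:1  {2,3,4,5}:4
  start at 0(h): 5
  start at 4(m): 1
sum over floor = 6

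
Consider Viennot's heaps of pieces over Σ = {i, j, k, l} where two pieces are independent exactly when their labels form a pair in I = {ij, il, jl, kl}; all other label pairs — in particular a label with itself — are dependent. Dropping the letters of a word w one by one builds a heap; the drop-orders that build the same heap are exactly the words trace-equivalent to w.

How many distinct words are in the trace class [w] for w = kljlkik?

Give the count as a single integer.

piece 0:k — minimal
piece 1:l — minimal
piece 2:j rests on {0:k}
piece 3:l rests on {1:l}
piece 4:k rests on {2:j}
piece 5:i rests on {4:k}
piece 6:k rests on {5:i}
minimal pieces: {0:k, 1:l}
ways to finish when only these pieces remain (= sum over removing one remaining piece with nothing left below it):
  1 left: {3}→1  {6}→1
  2 left: {1,3}→1  {3,6}→2  {5,6}→1
  3 left: {1,3,6}→3  {3,5,6}→3  {4,5,6}→1
  4 left: {1,3,5,6}→6  {2,4,5,6}→1  {3,4,5,6}→4
  5 left: {0,2,4,5,6}→1  {1,3,4,5,6}→10  {2,3,4,5,6}→5
  placing 0:k first → 15 extensions
  placing 1:l first → 6 extensions
total linear extensions = 21

21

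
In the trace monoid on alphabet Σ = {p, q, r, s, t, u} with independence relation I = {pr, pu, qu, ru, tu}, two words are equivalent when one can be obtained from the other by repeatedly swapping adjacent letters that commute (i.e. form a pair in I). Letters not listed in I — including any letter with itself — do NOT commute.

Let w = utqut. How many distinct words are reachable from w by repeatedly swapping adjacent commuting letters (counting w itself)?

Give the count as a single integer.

piece 0:u — minimal
piece 1:t — minimal
piece 2:q rests on {1:t}
piece 3:u rests on {0:u}
piece 4:t rests on {2:q}
minimal pieces: {0:u, 1:t}
ways to finish when only these pieces remain (= sum over removing one remaining piece with nothing left below it):
  1 left: {3}→1  {4}→1
  2 left: {0,3}→1  {2,4}→1  {3,4}→2
  3 left: {0,3,4}→3  {1,2,4}→1  {2,3,4}→3
  placing 0:u first → 4 extensions
  placing 1:t first → 6 extensions
total linear extensions = 10

10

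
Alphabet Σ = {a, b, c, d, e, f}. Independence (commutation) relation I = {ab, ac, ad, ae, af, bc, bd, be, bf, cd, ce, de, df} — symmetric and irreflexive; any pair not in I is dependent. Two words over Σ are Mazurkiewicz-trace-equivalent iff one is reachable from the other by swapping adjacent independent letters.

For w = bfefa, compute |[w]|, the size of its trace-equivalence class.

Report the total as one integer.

20

drop 0:b onto floor
drop 1:f onto floor
drop 2:e onto {1:f}
drop 3:f onto {2:e}
drop 4:a onto floor
ground layer = {0:b, 1:f, 4:a}
drop-orders for the pieces not yet dropped (sum over which currently-grounded one goes next):
  1 to go: {0} 1  {3} 1  {4} 1
  2 to go: {0,3} 2  {0,4} 2  {2,3} 1  {3,4} 2
  3 to go: {0,2,3} 3  {0,3,4} 6  {1,2,3} 1  {2,3,4} 3
  if 0:b drops first: 4 orders
  if 1:f drops first: 12 orders
  if 4:a drops first: 4 orders
heap linearizations: 20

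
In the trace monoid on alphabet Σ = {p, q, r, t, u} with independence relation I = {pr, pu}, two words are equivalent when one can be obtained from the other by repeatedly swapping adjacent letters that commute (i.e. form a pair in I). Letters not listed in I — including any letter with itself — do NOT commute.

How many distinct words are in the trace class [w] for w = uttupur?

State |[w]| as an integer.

piece 0:u — minimal
piece 1:t rests on {0:u}
piece 2:t rests on {1:t}
piece 3:u rests on {2:t}
piece 4:p rests on {2:t}
piece 5:u rests on {3:u}
piece 6:r rests on {5:u}
minimal pieces: {0:u}
ways to finish when only these pieces remain (= sum over removing one remaining piece with nothing left below it):
  1 left: {4}→1  {6}→1
  2 left: {4,6}→2  {5,6}→1
  3 left: {3,5,6}→1  {4,5,6}→3
  4 left: {3,4,5,6}→4
  5 left: {2,3,4,5,6}→4
  placing 0:u first → 4 extensions

4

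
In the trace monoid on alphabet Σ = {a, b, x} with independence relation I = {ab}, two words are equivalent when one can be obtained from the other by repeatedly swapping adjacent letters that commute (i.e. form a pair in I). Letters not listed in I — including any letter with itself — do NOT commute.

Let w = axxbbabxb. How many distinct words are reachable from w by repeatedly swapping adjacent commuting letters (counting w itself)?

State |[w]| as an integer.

4

0(a) covers ∅
1(x) covers 0:a
2(x) covers 1:x
3(b) covers 2:x
4(b) covers 3:b
5(a) covers 2:x
6(b) covers 4:b
7(x) covers 5:a, 6:b
8(b) covers 7:x
floor of heap: 0:a
completions by unplaced set U, small U first (add the entries for U minus each lowest piece of U):
  |U|=1: {8}:1
  |U|=2: {7,8}:1
  |U|=3: {5,7,8}:1  {6,7,8}:1
  |U|=4: {4,6,7,8}:1  {5,6,7,8}:2
  |U|=5: {3,4,6,7,8}:1  {4,5,6,7,8}:3
  |U|=6: {3,4,5,6,7,8}:4
  |U|=7: {2,3,4,5,6,7,8}:4
  start at 0(a): 4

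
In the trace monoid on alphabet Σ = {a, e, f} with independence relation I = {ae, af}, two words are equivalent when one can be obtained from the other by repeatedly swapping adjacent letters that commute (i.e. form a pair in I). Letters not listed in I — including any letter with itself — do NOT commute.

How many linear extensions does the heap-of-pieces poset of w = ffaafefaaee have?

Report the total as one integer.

piece 0:f — minimal
piece 1:f rests on {0:f}
piece 2:a — minimal
piece 3:a rests on {2:a}
piece 4:f rests on {1:f}
piece 5:e rests on {4:f}
piece 6:f rests on {5:e}
piece 7:a rests on {3:a}
piece 8:a rests on {7:a}
piece 9:e rests on {6:f}
piece 10:e rests on {9:e}
minimal pieces: {0:f, 2:a}
ways to finish when only these pieces remain (= sum over removing one remaining piece with nothing left below it):
  1 left: {8}→1  {10}→1
  2 left: {7,8}→1  {8,10}→2  {9,10}→1
  3 left: {3,7,8}→1  {6,9,10}→1  {7,8,10}→3  {8,9,10}→3
  4 left: {2,3,7,8}→1  {3,7,8,10}→4  {5,6,9,10}→1  {6,8,9,10}→4  {7,8,9,10}→6
  5 left: {2,3,7,8,10}→5  {3,7,8,9,10}→10  {4,5,6,9,10}→1  {5,6,8,9,10}→5  {6,7,8,9,10}→10
  6 left: {1,4,5,6,9,10}→1  {2,3,7,8,9,10}→15  {3,6,7,8,9,10}→20  {4,5,6,8,9,10}→6  {5,6,7,8,9,10}→15
  7 left: {0,1,4,5,6,9,10}→1  {1,4,5,6,8,9,10}→7  {2,3,6,7,8,9,10}→35  {3,5,6,7,8,9,10}→35  {4,5,6,7,8,9,10}→21
  8 left: {0,1,4,5,6,8,9,10}→8  {1,4,5,6,7,8,9,10}→28  {2,3,5,6,7,8,9,10}→70  {3,4,5,6,7,8,9,10}→56
  9 left: {0,1,4,5,6,7,8,9,10}→36  {1,3,4,5,6,7,8,9,10}→84  {2,3,4,5,6,7,8,9,10}→126
  placing 0:f first → 210 extensions
  placing 2:a first → 120 extensions
total linear extensions = 330

330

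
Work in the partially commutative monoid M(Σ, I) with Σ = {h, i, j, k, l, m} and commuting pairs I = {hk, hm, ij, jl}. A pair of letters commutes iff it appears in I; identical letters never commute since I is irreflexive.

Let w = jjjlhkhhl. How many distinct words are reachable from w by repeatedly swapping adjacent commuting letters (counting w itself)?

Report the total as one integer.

drop 0:j onto floor
drop 1:j onto {0:j}
drop 2:j onto {1:j}
drop 3:l onto floor
drop 4:h onto {2:j, 3:l}
drop 5:k onto {2:j, 3:l}
drop 6:h onto {4:h}
drop 7:h onto {6:h}
drop 8:l onto {5:k, 7:h}
ground layer = {0:j, 3:l}
drop-orders for the pieces not yet dropped (sum over which currently-grounded one goes next):
  1 to go: {8} 1
  2 to go: {5,8} 1  {7,8} 1
  3 to go: {5,7,8} 2  {6,7,8} 1
  4 to go: {4,6,7,8} 1  {5,6,7,8} 3
  5 to go: {4,5,6,7,8} 4
  6 to go: {2,4,5,6,7,8} 4  {3,4,5,6,7,8} 4
  7 to go: {1,2,4,5,6,7,8} 4  {2,3,4,5,6,7,8} 8
  if 0:j drops first: 12 orders
  if 3:l drops first: 4 orders
heap linearizations: 16

16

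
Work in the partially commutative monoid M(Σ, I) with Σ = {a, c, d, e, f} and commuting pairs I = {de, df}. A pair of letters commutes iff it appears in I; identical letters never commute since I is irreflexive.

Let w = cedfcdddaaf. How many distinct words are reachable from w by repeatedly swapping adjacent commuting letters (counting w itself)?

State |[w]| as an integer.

3

piece 0:c — minimal
piece 1:e rests on {0:c}
piece 2:d rests on {0:c}
piece 3:f rests on {1:e}
piece 4:c rests on {2:d, 3:f}
piece 5:d rests on {4:c}
piece 6:d rests on {5:d}
piece 7:d rests on {6:d}
piece 8:a rests on {7:d}
piece 9:a rests on {8:a}
piece 10:f rests on {9:a}
minimal pieces: {0:c}
ways to finish when only these pieces remain (= sum over removing one remaining piece with nothing left below it):
  1 left: {10}→1
  2 left: {9,10}→1
  3 left: {8,9,10}→1
  4 left: {7,8,9,10}→1
  5 left: {6,7,8,9,10}→1
  6 left: {5,6,7,8,9,10}→1
  7 left: {4,5,6,7,8,9,10}→1
  8 left: {2,4,5,6,7,8,9,10}→1  {3,4,5,6,7,8,9,10}→1
  9 left: {1,3,4,5,6,7,8,9,10}→1  {2,3,4,5,6,7,8,9,10}→2
  placing 0:c first → 3 extensions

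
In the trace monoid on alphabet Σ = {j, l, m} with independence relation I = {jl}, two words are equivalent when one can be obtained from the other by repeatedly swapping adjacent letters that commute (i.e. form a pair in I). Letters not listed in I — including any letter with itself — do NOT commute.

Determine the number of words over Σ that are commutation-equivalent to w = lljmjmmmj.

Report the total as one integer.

3

drop 0:l onto floor
drop 1:l onto {0:l}
drop 2:j onto floor
drop 3:m onto {1:l, 2:j}
drop 4:j onto {3:m}
drop 5:m onto {4:j}
drop 6:m onto {5:m}
drop 7:m onto {6:m}
drop 8:j onto {7:m}
ground layer = {0:l, 2:j}
drop-orders for the pieces not yet dropped (sum over which currently-grounded one goes next):
  1 to go: {8} 1
  2 to go: {7,8} 1
  3 to go: {6,7,8} 1
  4 to go: {5,6,7,8} 1
  5 to go: {4,5,6,7,8} 1
  6 to go: {3,4,5,6,7,8} 1
  7 to go: {1,3,4,5,6,7,8} 1  {2,3,4,5,6,7,8} 1
  if 0:l drops first: 2 orders
  if 2:j drops first: 1 orders
heap linearizations: 3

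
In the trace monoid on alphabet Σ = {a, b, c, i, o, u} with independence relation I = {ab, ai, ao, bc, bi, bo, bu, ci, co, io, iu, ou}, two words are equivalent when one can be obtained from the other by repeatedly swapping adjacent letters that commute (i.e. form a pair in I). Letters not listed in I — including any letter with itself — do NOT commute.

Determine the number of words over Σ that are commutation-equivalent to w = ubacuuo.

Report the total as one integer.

42

piece 0:u — minimal
piece 1:b — minimal
piece 2:a rests on {0:u}
piece 3:c rests on {2:a}
piece 4:u rests on {3:c}
piece 5:u rests on {4:u}
piece 6:o — minimal
minimal pieces: {0:u, 1:b, 6:o}
ways to finish when only these pieces remain (= sum over removing one remaining piece with nothing left below it):
  1 left: {1}→1  {5}→1  {6}→1
  2 left: {1,5}→2  {1,6}→2  {4,5}→1  {5,6}→2
  3 left: {1,4,5}→3  {1,5,6}→6  {3,4,5}→1  {4,5,6}→3
  4 left: {1,3,4,5}→4  {1,4,5,6}→12  {2,3,4,5}→1  {3,4,5,6}→4
  5 left: {0,2,3,4,5}→1  {1,2,3,4,5}→5  {1,3,4,5,6}→20  {2,3,4,5,6}→5
  placing 0:u first → 30 extensions
  placing 1:b first → 6 extensions
  placing 6:o first → 6 extensions
total linear extensions = 42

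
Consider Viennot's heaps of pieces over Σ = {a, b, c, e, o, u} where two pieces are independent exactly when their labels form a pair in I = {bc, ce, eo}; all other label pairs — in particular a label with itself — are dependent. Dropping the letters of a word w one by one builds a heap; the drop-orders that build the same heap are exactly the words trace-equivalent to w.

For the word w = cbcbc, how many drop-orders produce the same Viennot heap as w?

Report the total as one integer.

drop 0:c onto floor
drop 1:b onto floor
drop 2:c onto {0:c}
drop 3:b onto {1:b}
drop 4:c onto {2:c}
ground layer = {0:c, 1:b}
drop-orders for the pieces not yet dropped (sum over which currently-grounded one goes next):
  1 to go: {3} 1  {4} 1
  2 to go: {1,3} 1  {2,4} 1  {3,4} 2
  3 to go: {0,2,4} 1  {1,3,4} 3  {2,3,4} 3
  if 0:c drops first: 6 orders
  if 1:b drops first: 4 orders
heap linearizations: 10

10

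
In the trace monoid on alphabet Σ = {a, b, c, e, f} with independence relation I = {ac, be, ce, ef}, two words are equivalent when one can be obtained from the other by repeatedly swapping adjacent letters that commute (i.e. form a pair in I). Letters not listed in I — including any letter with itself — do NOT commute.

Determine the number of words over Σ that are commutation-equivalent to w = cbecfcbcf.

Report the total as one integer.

9

piece 0:c — minimal
piece 1:b rests on {0:c}
piece 2:e — minimal
piece 3:c rests on {1:b}
piece 4:f rests on {3:c}
piece 5:c rests on {4:f}
piece 6:b rests on {5:c}
piece 7:c rests on {6:b}
piece 8:f rests on {7:c}
minimal pieces: {0:c, 2:e}
ways to finish when only these pieces remain (= sum over removing one remaining piece with nothing left below it):
  1 left: {2}→1  {8}→1
  2 left: {2,8}→2  {7,8}→1
  3 left: {2,7,8}→3  {6,7,8}→1
  4 left: {2,6,7,8}→4  {5,6,7,8}→1
  5 left: {2,5,6,7,8}→5  {4,5,6,7,8}→1
  6 left: {2,4,5,6,7,8}→6  {3,4,5,6,7,8}→1
  7 left: {1,3,4,5,6,7,8}→1  {2,3,4,5,6,7,8}→7
  placing 0:c first → 8 extensions
  placing 2:e first → 1 extensions
total linear extensions = 9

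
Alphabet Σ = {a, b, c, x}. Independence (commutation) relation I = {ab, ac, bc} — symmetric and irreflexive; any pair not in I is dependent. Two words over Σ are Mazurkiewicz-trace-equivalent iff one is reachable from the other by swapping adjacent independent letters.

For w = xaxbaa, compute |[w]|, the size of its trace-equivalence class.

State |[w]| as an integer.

3

drop 0:x onto floor
drop 1:a onto {0:x}
drop 2:x onto {1:a}
drop 3:b onto {2:x}
drop 4:a onto {2:x}
drop 5:a onto {4:a}
ground layer = {0:x}
drop-orders for the pieces not yet dropped (sum over which currently-grounded one goes next):
  1 to go: {3} 1  {5} 1
  2 to go: {3,5} 2  {4,5} 1
  3 to go: {3,4,5} 3
  4 to go: {2,3,4,5} 3
  if 0:x drops first: 3 orders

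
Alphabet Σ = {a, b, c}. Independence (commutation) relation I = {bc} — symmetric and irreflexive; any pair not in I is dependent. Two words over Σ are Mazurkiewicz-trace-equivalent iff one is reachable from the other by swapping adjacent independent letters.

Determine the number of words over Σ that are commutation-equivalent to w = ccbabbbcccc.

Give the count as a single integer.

drop 0:c onto floor
drop 1:c onto {0:c}
drop 2:b onto floor
drop 3:a onto {1:c, 2:b}
drop 4:b onto {3:a}
drop 5:b onto {4:b}
drop 6:b onto {5:b}
drop 7:c onto {3:a}
drop 8:c onto {7:c}
drop 9:c onto {8:c}
drop 10:c onto {9:c}
ground layer = {0:c, 2:b}
drop-orders for the pieces not yet dropped (sum over which currently-grounded one goes next):
  1 to go: {6} 1  {10} 1
  2 to go: {5,6} 1  {6,10} 2  {9,10} 1
  3 to go: {4,5,6} 1  {5,6,10} 3  {6,9,10} 3  {8,9,10} 1
  4 to go: {4,5,6,10} 4  {5,6,9,10} 6  {6,8,9,10} 4  {7,8,9,10} 1
  5 to go: {4,5,6,9,10} 10  {5,6,8,9,10} 10  {6,7,8,9,10} 5
  6 to go: {4,5,6,8,9,10} 20  {5,6,7,8,9,10} 15
  7 to go: {4,5,6,7,8,9,10} 35
  8 to go: {3,4,5,6,7,8,9,10} 35
  9 to go: {1,3,4,5,6,7,8,9,10} 35  {2,3,4,5,6,7,8,9,10} 35
  if 0:c drops first: 70 orders
  if 2:b drops first: 35 orders
heap linearizations: 105

105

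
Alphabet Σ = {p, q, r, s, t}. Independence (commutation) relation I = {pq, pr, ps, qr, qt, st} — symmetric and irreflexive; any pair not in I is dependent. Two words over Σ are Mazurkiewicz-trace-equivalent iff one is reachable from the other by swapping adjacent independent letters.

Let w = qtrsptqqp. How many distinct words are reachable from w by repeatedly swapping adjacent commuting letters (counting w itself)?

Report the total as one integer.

120

#0=q has no predecessor
#1=t has no predecessor
#2=r depends on [1:t]
#3=s depends on [0:q, 2:r]
#4=p depends on [1:t]
#5=t depends on [2:r, 4:p]
#6=q depends on [3:s]
#7=q depends on [6:q]
#8=p depends on [5:t]
sources: [0:q, 1:t]
N(rest) = Σ N(rest − s) over sources s of rest; N(one piece) = 1:
  size 1 → [7]=1  [8]=1
  size 2 → [5,8]=1  [6,7]=1  [7,8]=2
  size 3 → [3,6,7]=1  [4,5,8]=1  [5,7,8]=3  [6,7,8]=3
  size 4 → [0,3,6,7]=1  [3,6,7,8]=4  [4,5,7,8]=4  [5,6,7,8]=6
  size 5 → [0,3,6,7,8]=5  [3,5,6,7,8]=10  [4,5,6,7,8]=10
  size 6 → [0,3,5,6,7,8]=15  [2,3,5,6,7,8]=10  [3,4,5,6,7,8]=20
  size 7 → [0,2,3,5,6,7,8]=25  [0,3,4,5,6,7,8]=35  [2,3,4,5,6,7,8]=30
  first=0(q) contributes 30
  first=1(t) contributes 90
|[w]| = 120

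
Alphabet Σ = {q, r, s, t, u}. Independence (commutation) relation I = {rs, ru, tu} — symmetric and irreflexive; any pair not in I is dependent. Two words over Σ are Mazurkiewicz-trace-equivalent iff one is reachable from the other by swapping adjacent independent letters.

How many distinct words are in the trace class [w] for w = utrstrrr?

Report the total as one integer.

5

drop 0:u onto floor
drop 1:t onto floor
drop 2:r onto {1:t}
drop 3:s onto {0:u, 1:t}
drop 4:t onto {2:r, 3:s}
drop 5:r onto {4:t}
drop 6:r onto {5:r}
drop 7:r onto {6:r}
ground layer = {0:u, 1:t}
drop-orders for the pieces not yet dropped (sum over which currently-grounded one goes next):
  1 to go: {7} 1
  2 to go: {6,7} 1
  3 to go: {5,6,7} 1
  4 to go: {4,5,6,7} 1
  5 to go: {2,4,5,6,7} 1  {3,4,5,6,7} 1
  6 to go: {0,3,4,5,6,7} 1  {2,3,4,5,6,7} 2
  if 0:u drops first: 2 orders
  if 1:t drops first: 3 orders
heap linearizations: 5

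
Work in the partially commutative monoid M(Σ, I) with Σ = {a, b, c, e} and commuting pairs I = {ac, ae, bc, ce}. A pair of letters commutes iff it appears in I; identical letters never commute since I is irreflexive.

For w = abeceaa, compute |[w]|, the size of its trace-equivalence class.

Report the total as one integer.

drop 0:a onto floor
drop 1:b onto {0:a}
drop 2:e onto {1:b}
drop 3:c onto floor
drop 4:e onto {2:e}
drop 5:a onto {1:b}
drop 6:a onto {5:a}
ground layer = {0:a, 3:c}
drop-orders for the pieces not yet dropped (sum over which currently-grounded one goes next):
  1 to go: {3} 1  {4} 1  {6} 1
  2 to go: {2,4} 1  {3,4} 2  {3,6} 2  {4,6} 2  {5,6} 1
  3 to go: {2,3,4} 3  {2,4,6} 3  {3,4,6} 6  {3,5,6} 3  {4,5,6} 3
  4 to go: {2,3,4,6} 12  {2,4,5,6} 6  {3,4,5,6} 12
  5 to go: {1,2,4,5,6} 6  {2,3,4,5,6} 30
  if 0:a drops first: 36 orders
  if 3:c drops first: 6 orders
heap linearizations: 42

42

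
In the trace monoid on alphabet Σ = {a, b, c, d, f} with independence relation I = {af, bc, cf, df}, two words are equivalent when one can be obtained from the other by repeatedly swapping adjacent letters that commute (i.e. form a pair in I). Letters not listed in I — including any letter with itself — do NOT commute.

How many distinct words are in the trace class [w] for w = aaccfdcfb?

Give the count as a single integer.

0(a) covers ∅
1(a) covers 0:a
2(c) covers 1:a
3(c) covers 2:c
4(f) covers ∅
5(d) covers 3:c
6(c) covers 5:d
7(f) covers 4:f
8(b) covers 5:d, 7:f
floor of heap: 0:a, 4:f
completions by unplaced set U, small U first (add the entries for U minus each lowest piece of U):
  |U|=1: {6}:1  {8}:1
  |U|=2: {6,8}:2  {7,8}:1
  |U|=3: {4,7,8}:1  {5,6,8}:2  {6,7,8}:3
  |U|=4: {3,5,6,8}:2  {4,6,7,8}:4  {5,6,7,8}:5
  |U|=5: {2,3,5,6,8}:2  {3,5,6,7,8}:7  {4,5,6,7,8}:9
  |U|=6: {1,2,3,5,6,8}:2  {2,3,5,6,7,8}:9  {3,4,5,6,7,8}:16
  |U|=7: {0,1,2,3,5,6,8}:2  {1,2,3,5,6,7,8}:11  {2,3,4,5,6,7,8}:25
  start at 0(a): 36
  start at 4(f): 13
sum over floor = 49

49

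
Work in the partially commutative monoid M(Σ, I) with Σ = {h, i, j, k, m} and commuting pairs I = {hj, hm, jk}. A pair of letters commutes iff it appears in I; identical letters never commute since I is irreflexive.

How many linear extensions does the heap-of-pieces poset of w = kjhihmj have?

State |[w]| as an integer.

0(k) covers ∅
1(j) covers ∅
2(h) covers 0:k
3(i) covers 1:j, 2:h
4(h) covers 3:i
5(m) covers 3:i
6(j) covers 5:m
floor of heap: 0:k, 1:j
completions by unplaced set U, small U first (add the entries for U minus each lowest piece of U):
  |U|=1: {4}:1  {6}:1
  |U|=2: {4,6}:2  {5,6}:1
  |U|=3: {4,5,6}:3
  |U|=4: {3,4,5,6}:3
  |U|=5: {1,3,4,5,6}:3  {2,3,4,5,6}:3
  start at 0(k): 6
  start at 1(j): 3
sum over floor = 9

9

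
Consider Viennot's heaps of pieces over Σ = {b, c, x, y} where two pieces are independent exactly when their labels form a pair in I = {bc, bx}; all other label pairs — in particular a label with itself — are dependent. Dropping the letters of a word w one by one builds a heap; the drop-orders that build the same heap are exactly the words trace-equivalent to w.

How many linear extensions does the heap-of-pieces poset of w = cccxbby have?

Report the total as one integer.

15

0(c) covers ∅
1(c) covers 0:c
2(c) covers 1:c
3(x) covers 2:c
4(b) covers ∅
5(b) covers 4:b
6(y) covers 3:x, 5:b
floor of heap: 0:c, 4:b
completions by unplaced set U, small U first (add the entries for U minus each lowest piece of U):
  |U|=1: {6}:1
  |U|=2: {3,6}:1  {5,6}:1
  |U|=3: {2,3,6}:1  {3,5,6}:2  {4,5,6}:1
  |U|=4: {1,2,3,6}:1  {2,3,5,6}:3  {3,4,5,6}:3
  |U|=5: {0,1,2,3,6}:1  {1,2,3,5,6}:4  {2,3,4,5,6}:6
  start at 0(c): 10
  start at 4(b): 5
sum over floor = 15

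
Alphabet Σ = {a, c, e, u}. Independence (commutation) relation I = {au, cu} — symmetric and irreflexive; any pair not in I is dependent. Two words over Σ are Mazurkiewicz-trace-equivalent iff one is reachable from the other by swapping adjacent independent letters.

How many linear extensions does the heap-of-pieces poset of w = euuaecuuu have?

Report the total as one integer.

0(e) covers ∅
1(u) covers 0:e
2(u) covers 1:u
3(a) covers 0:e
4(e) covers 2:u, 3:a
5(c) covers 4:e
6(u) covers 4:e
7(u) covers 6:u
8(u) covers 7:u
floor of heap: 0:e
completions by unplaced set U, small U first (add the entries for U minus each lowest piece of U):
  |U|=1: {5}:1  {8}:1
  |U|=2: {5,8}:2  {7,8}:1
  |U|=3: {5,7,8}:3  {6,7,8}:1
  |U|=4: {5,6,7,8}:4
  |U|=5: {4,5,6,7,8}:4
  |U|=6: {2,4,5,6,7,8}:4  {3,4,5,6,7,8}:4
  |U|=7: {1,2,4,5,6,7,8}:4  {2,3,4,5,6,7,8}:8
  start at 0(e): 12

12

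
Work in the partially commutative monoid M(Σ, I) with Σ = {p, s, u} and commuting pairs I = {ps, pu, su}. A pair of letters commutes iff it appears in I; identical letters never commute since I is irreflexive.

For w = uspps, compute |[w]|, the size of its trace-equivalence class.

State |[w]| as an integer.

30

#0=u has no predecessor
#1=s has no predecessor
#2=p has no predecessor
#3=p depends on [2:p]
#4=s depends on [1:s]
sources: [0:u, 1:s, 2:p]
N(rest) = Σ N(rest − s) over sources s of rest; N(one piece) = 1:
  size 1 → [0]=1  [3]=1  [4]=1
  size 2 → [0,3]=2  [0,4]=2  [1,4]=1  [2,3]=1  [3,4]=2
  size 3 → [0,1,4]=3  [0,2,3]=3  [0,3,4]=6  [1,3,4]=3  [2,3,4]=3
  first=0(u) contributes 6
  first=1(s) contributes 12
  first=2(p) contributes 12
|[w]| = 30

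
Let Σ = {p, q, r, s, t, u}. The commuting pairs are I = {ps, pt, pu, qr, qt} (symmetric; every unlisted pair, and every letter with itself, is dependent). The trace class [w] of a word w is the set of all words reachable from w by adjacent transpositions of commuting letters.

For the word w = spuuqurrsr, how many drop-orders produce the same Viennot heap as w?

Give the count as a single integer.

4

drop 0:s onto floor
drop 1:p onto floor
drop 2:u onto {0:s}
drop 3:u onto {2:u}
drop 4:q onto {1:p, 3:u}
drop 5:u onto {4:q}
drop 6:r onto {5:u}
drop 7:r onto {6:r}
drop 8:s onto {7:r}
drop 9:r onto {8:s}
ground layer = {0:s, 1:p}
drop-orders for the pieces not yet dropped (sum over which currently-grounded one goes next):
  1 to go: {9} 1
  2 to go: {8,9} 1
  3 to go: {7,8,9} 1
  4 to go: {6,7,8,9} 1
  5 to go: {5,6,7,8,9} 1
  6 to go: {4,5,6,7,8,9} 1
  7 to go: {1,4,5,6,7,8,9} 1  {3,4,5,6,7,8,9} 1
  8 to go: {1,3,4,5,6,7,8,9} 2  {2,3,4,5,6,7,8,9} 1
  if 0:s drops first: 3 orders
  if 1:p drops first: 1 orders
heap linearizations: 4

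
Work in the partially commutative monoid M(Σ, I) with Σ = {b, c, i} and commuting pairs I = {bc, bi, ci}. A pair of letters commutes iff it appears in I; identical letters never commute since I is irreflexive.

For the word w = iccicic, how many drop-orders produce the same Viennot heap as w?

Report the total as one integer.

35

drop 0:i onto floor
drop 1:c onto floor
drop 2:c onto {1:c}
drop 3:i onto {0:i}
drop 4:c onto {2:c}
drop 5:i onto {3:i}
drop 6:c onto {4:c}
ground layer = {0:i, 1:c}
drop-orders for the pieces not yet dropped (sum over which currently-grounded one goes next):
  1 to go: {5} 1  {6} 1
  2 to go: {3,5} 1  {4,6} 1  {5,6} 2
  3 to go: {0,3,5} 1  {2,4,6} 1  {3,5,6} 3  {4,5,6} 3
  4 to go: {0,3,5,6} 4  {1,2,4,6} 1  {2,4,5,6} 4  {3,4,5,6} 6
  5 to go: {0,3,4,5,6} 10  {1,2,4,5,6} 5  {2,3,4,5,6} 10
  if 0:i drops first: 15 orders
  if 1:c drops first: 20 orders
heap linearizations: 35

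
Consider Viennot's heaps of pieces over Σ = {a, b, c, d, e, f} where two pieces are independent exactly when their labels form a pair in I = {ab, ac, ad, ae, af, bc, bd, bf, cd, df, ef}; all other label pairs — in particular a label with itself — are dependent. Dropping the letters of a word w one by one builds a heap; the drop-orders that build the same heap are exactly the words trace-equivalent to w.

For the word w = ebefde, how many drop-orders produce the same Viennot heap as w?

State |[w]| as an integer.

6

#0=e has no predecessor
#1=b depends on [0:e]
#2=e depends on [1:b]
#3=f has no predecessor
#4=d depends on [2:e]
#5=e depends on [4:d]
sources: [0:e, 3:f]
N(rest) = Σ N(rest − s) over sources s of rest; N(one piece) = 1:
  size 1 → [3]=1  [5]=1
  size 2 → [3,5]=2  [4,5]=1
  size 3 → [2,4,5]=1  [3,4,5]=3
  size 4 → [1,2,4,5]=1  [2,3,4,5]=4
  first=0(e) contributes 5
  first=3(f) contributes 1
|[w]| = 6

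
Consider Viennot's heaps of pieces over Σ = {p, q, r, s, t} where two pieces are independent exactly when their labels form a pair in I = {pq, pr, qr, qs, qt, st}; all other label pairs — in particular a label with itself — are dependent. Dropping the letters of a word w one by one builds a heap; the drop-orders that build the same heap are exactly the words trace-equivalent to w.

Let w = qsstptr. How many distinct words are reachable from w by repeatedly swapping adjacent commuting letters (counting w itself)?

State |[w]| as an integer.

piece 0:q — minimal
piece 1:s — minimal
piece 2:s rests on {1:s}
piece 3:t — minimal
piece 4:p rests on {2:s, 3:t}
piece 5:t rests on {4:p}
piece 6:r rests on {5:t}
minimal pieces: {0:q, 1:s, 3:t}
ways to finish when only these pieces remain (= sum over removing one remaining piece with nothing left below it):
  1 left: {0}→1  {6}→1
  2 left: {0,6}→2  {5,6}→1
  3 left: {0,5,6}→3  {4,5,6}→1
  4 left: {0,4,5,6}→4  {2,4,5,6}→1  {3,4,5,6}→1
  5 left: {0,2,4,5,6}→5  {0,3,4,5,6}→5  {1,2,4,5,6}→1  {2,3,4,5,6}→2
  placing 0:q first → 3 extensions
  placing 1:s first → 12 extensions
  placing 3:t first → 6 extensions
total linear extensions = 21

21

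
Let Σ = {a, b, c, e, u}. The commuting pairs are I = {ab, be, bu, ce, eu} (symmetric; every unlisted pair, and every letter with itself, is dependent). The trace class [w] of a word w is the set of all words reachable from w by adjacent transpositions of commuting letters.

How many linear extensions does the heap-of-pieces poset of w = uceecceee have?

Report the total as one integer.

126

piece 0:u — minimal
piece 1:c rests on {0:u}
piece 2:e — minimal
piece 3:e rests on {2:e}
piece 4:c rests on {1:c}
piece 5:c rests on {4:c}
piece 6:e rests on {3:e}
piece 7:e rests on {6:e}
piece 8:e rests on {7:e}
minimal pieces: {0:u, 2:e}
ways to finish when only these pieces remain (= sum over removing one remaining piece with nothing left below it):
  1 left: {5}→1  {8}→1
  2 left: {4,5}→1  {5,8}→2  {7,8}→1
  3 left: {1,4,5}→1  {4,5,8}→3  {5,7,8}→3  {6,7,8}→1
  4 left: {0,1,4,5}→1  {1,4,5,8}→4  {3,6,7,8}→1  {4,5,7,8}→6  {5,6,7,8}→4
  5 left: {0,1,4,5,8}→5  {1,4,5,7,8}→10  {2,3,6,7,8}→1  {3,5,6,7,8}→5  {4,5,6,7,8}→10
  6 left: {0,1,4,5,7,8}→15  {1,4,5,6,7,8}→20  {2,3,5,6,7,8}→6  {3,4,5,6,7,8}→15
  7 left: {0,1,4,5,6,7,8}→35  {1,3,4,5,6,7,8}→35  {2,3,4,5,6,7,8}→21
  placing 0:u first → 56 extensions
  placing 2:e first → 70 extensions
total linear extensions = 126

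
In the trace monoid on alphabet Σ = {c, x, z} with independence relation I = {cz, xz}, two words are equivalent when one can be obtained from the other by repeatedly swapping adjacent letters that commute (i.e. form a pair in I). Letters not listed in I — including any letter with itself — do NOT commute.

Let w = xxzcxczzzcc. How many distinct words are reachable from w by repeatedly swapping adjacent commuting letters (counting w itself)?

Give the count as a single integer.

piece 0:x — minimal
piece 1:x rests on {0:x}
piece 2:z — minimal
piece 3:c rests on {1:x}
piece 4:x rests on {3:c}
piece 5:c rests on {4:x}
piece 6:z rests on {2:z}
piece 7:z rests on {6:z}
piece 8:z rests on {7:z}
piece 9:c rests on {5:c}
piece 10:c rests on {9:c}
minimal pieces: {0:x, 2:z}
ways to finish when only these pieces remain (= sum over removing one remaining piece with nothing left below it):
  1 left: {8}→1  {10}→1
  2 left: {7,8}→1  {8,10}→2  {9,10}→1
  3 left: {5,9,10}→1  {6,7,8}→1  {7,8,10}→3  {8,9,10}→3
  4 left: {2,6,7,8}→1  {4,5,9,10}→1  {5,8,9,10}→4  {6,7,8,10}→4  {7,8,9,10}→6
  5 left: {2,6,7,8,10}→5  {3,4,5,9,10}→1  {4,5,8,9,10}→5  {5,7,8,9,10}→10  {6,7,8,9,10}→10
  6 left: {1,3,4,5,9,10}→1  {2,6,7,8,9,10}→15  {3,4,5,8,9,10}→6  {4,5,7,8,9,10}→15  {5,6,7,8,9,10}→20
  7 left: {0,1,3,4,5,9,10}→1  {1,3,4,5,8,9,10}→7  {2,5,6,7,8,9,10}→35  {3,4,5,7,8,9,10}→21  {4,5,6,7,8,9,10}→35
  8 left: {0,1,3,4,5,8,9,10}→8  {1,3,4,5,7,8,9,10}→28  {2,4,5,6,7,8,9,10}→70  {3,4,5,6,7,8,9,10}→56
  9 left: {0,1,3,4,5,7,8,9,10}→36  {1,3,4,5,6,7,8,9,10}→84  {2,3,4,5,6,7,8,9,10}→126
  placing 0:x first → 210 extensions
  placing 2:z first → 120 extensions
total linear extensions = 330

330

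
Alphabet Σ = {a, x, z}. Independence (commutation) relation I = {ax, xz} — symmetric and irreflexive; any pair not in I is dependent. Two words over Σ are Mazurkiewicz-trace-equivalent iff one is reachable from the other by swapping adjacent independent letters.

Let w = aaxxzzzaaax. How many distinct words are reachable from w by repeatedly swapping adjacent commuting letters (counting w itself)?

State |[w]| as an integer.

0(a) covers ∅
1(a) covers 0:a
2(x) covers ∅
3(x) covers 2:x
4(z) covers 1:a
5(z) covers 4:z
6(z) covers 5:z
7(a) covers 6:z
8(a) covers 7:a
9(a) covers 8:a
10(x) covers 3:x
floor of heap: 0:a, 2:x
completions by unplaced set U, small U first (add the entries for U minus each lowest piece of U):
  |U|=1: {9}:1  {10}:1
  |U|=2: {3,10}:1  {8,9}:1  {9,10}:2
  |U|=3: {2,3,10}:1  {3,9,10}:3  {7,8,9}:1  {8,9,10}:3
  |U|=4: {2,3,9,10}:4  {3,8,9,10}:6  {6,7,8,9}:1  {7,8,9,10}:4
  |U|=5: {2,3,8,9,10}:10  {3,7,8,9,10}:10  {5,6,7,8,9}:1  {6,7,8,9,10}:5
  |U|=6: {2,3,7,8,9,10}:20  {3,6,7,8,9,10}:15  {4,5,6,7,8,9}:1  {5,6,7,8,9,10}:6
  |U|=7: {1,4,5,6,7,8,9}:1  {2,3,6,7,8,9,10}:35  {3,5,6,7,8,9,10}:21  {4,5,6,7,8,9,10}:7
  |U|=8: {0,1,4,5,6,7,8,9}:1  {1,4,5,6,7,8,9,10}:8  {2,3,5,6,7,8,9,10}:56  {3,4,5,6,7,8,9,10}:28
  |U|=9: {0,1,4,5,6,7,8,9,10}:9  {1,3,4,5,6,7,8,9,10}:36  {2,3,4,5,6,7,8,9,10}:84
  start at 0(a): 120
  start at 2(x): 45
sum over floor = 165

165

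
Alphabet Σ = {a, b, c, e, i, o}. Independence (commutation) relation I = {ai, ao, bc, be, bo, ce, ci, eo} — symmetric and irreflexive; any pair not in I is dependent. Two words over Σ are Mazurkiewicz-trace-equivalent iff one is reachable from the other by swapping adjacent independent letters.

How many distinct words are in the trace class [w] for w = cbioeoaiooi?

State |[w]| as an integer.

61

piece 0:c — minimal
piece 1:b — minimal
piece 2:i rests on {1:b}
piece 3:o rests on {0:c, 2:i}
piece 4:e rests on {2:i}
piece 5:o rests on {3:o}
piece 6:a rests on {0:c, 4:e}
piece 7:i rests on {4:e, 5:o}
piece 8:o rests on {7:i}
piece 9:o rests on {8:o}
piece 10:i rests on {9:o}
minimal pieces: {0:c, 1:b}
ways to finish when only these pieces remain (= sum over removing one remaining piece with nothing left below it):
  1 left: {6}→1  {10}→1
  2 left: {6,10}→2  {9,10}→1
  3 left: {6,9,10}→3  {8,9,10}→1
  4 left: {6,8,9,10}→4  {7,8,9,10}→1
  5 left: {5,7,8,9,10}→1  {6,7,8,9,10}→5
  6 left: {3,5,7,8,9,10}→1  {4,6,7,8,9,10}→5  {5,6,7,8,9,10}→6
  7 left: {3,5,6,7,8,9,10}→7  {4,5,6,7,8,9,10}→11
  8 left: {0,3,5,6,7,8,9,10}→7  {3,4,5,6,7,8,9,10}→18
  9 left: {0,3,4,5,6,7,8,9,10}→25  {2,3,4,5,6,7,8,9,10}→18
  placing 0:c first → 18 extensions
  placing 1:b first → 43 extensions
total linear extensions = 61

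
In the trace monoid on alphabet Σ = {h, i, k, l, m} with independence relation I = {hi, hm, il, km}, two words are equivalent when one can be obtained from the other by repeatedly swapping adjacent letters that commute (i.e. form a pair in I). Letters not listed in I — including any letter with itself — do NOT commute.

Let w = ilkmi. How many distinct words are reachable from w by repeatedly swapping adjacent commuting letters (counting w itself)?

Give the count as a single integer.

piece 0:i — minimal
piece 1:l — minimal
piece 2:k rests on {0:i, 1:l}
piece 3:m rests on {0:i, 1:l}
piece 4:i rests on {2:k, 3:m}
minimal pieces: {0:i, 1:l}
ways to finish when only these pieces remain (= sum over removing one remaining piece with nothing left below it):
  1 left: {4}→1
  2 left: {2,4}→1  {3,4}→1
  3 left: {2,3,4}→2
  placing 0:i first → 2 extensions
  placing 1:l first → 2 extensions
total linear extensions = 4

4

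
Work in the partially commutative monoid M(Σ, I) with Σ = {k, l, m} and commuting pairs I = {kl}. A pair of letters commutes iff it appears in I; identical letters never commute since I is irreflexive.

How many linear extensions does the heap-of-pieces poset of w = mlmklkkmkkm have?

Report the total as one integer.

#0=m has no predecessor
#1=l depends on [0:m]
#2=m depends on [1:l]
#3=k depends on [2:m]
#4=l depends on [2:m]
#5=k depends on [3:k]
#6=k depends on [5:k]
#7=m depends on [4:l, 6:k]
#8=k depends on [7:m]
#9=k depends on [8:k]
#10=m depends on [9:k]
sources: [0:m]
N(rest) = Σ N(rest − s) over sources s of rest; N(one piece) = 1:
  size 1 → [10]=1
  size 2 → [9,10]=1
  size 3 → [8,9,10]=1
  size 4 → [7,8,9,10]=1
  size 5 → [4,7,8,9,10]=1  [6,7,8,9,10]=1
  size 6 → [4,6,7,8,9,10]=2  [5,6,7,8,9,10]=1
  size 7 → [3,5,6,7,8,9,10]=1  [4,5,6,7,8,9,10]=3
  size 8 → [3,4,5,6,7,8,9,10]=4
  size 9 → [2,3,4,5,6,7,8,9,10]=4
  first=0(m) contributes 4

4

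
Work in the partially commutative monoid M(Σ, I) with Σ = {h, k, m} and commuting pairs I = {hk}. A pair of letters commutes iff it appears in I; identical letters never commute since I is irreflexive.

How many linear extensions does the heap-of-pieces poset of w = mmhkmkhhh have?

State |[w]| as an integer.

8

drop 0:m onto floor
drop 1:m onto {0:m}
drop 2:h onto {1:m}
drop 3:k onto {1:m}
drop 4:m onto {2:h, 3:k}
drop 5:k onto {4:m}
drop 6:h onto {4:m}
drop 7:h onto {6:h}
drop 8:h onto {7:h}
ground layer = {0:m}
drop-orders for the pieces not yet dropped (sum over which currently-grounded one goes next):
  1 to go: {5} 1  {8} 1
  2 to go: {5,8} 2  {7,8} 1
  3 to go: {5,7,8} 3  {6,7,8} 1
  4 to go: {5,6,7,8} 4
  5 to go: {4,5,6,7,8} 4
  6 to go: {2,4,5,6,7,8} 4  {3,4,5,6,7,8} 4
  7 to go: {2,3,4,5,6,7,8} 8
  if 0:m drops first: 8 orders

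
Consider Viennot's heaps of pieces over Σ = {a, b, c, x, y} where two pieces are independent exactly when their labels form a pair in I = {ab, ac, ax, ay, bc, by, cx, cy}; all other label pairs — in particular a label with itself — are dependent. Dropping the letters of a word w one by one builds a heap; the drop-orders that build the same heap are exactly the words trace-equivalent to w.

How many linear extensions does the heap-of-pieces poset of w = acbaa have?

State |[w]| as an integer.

20

#0=a has no predecessor
#1=c has no predecessor
#2=b has no predecessor
#3=a depends on [0:a]
#4=a depends on [3:a]
sources: [0:a, 1:c, 2:b]
N(rest) = Σ N(rest − s) over sources s of rest; N(one piece) = 1:
  size 1 → [1]=1  [2]=1  [4]=1
  size 2 → [1,2]=2  [1,4]=2  [2,4]=2  [3,4]=1
  size 3 → [0,3,4]=1  [1,2,4]=6  [1,3,4]=3  [2,3,4]=3
  first=0(a) contributes 12
  first=1(c) contributes 4
  first=2(b) contributes 4
|[w]| = 20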